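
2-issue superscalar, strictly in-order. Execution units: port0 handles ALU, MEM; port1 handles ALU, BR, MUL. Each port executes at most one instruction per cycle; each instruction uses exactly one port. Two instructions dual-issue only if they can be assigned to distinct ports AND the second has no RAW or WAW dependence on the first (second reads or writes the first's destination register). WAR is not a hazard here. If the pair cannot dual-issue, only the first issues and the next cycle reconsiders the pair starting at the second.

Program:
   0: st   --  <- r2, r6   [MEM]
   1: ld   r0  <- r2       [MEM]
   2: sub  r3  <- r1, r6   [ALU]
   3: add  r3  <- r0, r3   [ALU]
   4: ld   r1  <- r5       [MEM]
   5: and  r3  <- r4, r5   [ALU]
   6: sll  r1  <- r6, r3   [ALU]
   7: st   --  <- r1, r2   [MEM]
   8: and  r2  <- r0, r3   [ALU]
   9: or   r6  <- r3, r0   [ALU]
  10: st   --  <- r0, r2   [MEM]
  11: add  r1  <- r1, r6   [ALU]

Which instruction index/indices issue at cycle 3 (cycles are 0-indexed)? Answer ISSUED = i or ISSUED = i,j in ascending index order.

ISSUED = 5

t=0 i0:st.MEM ; no-port MEM/MEM
t=1 i1&i2:ld.MEM/sub.ALU ; pair
t=2 i3&i4:add.ALU/ld.MEM ; pair
t=3 i5:and.ALU ; RAW r3
t=4 i6:sll.ALU ; RAW r1
t=5 i7&i8:st.MEM/and.ALU ; pair
t=6 i9&i10:or.ALU/st.MEM ; pair
t=7 i11:add.ALU ; tail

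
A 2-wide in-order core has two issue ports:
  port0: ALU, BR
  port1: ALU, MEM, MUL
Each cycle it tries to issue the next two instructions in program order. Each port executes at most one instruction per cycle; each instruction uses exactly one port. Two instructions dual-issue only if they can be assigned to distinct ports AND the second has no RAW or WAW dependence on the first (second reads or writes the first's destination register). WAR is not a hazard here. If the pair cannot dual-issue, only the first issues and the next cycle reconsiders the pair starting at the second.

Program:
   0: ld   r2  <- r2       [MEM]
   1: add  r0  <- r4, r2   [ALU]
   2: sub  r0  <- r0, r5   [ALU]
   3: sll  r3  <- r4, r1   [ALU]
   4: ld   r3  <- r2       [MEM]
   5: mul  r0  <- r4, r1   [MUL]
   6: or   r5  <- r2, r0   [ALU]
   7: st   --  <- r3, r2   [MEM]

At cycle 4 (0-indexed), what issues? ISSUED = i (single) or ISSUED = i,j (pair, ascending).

ISSUED = 5

[0] i0  ld.MEM  -- RAW r2
[1] i1  add.ALU  -- RAW+WAW r0
[2] i2&i3  sub.ALU+sll.ALU  -- dual
[3] i4  ld.MEM  -- no-port MEM/MUL
[4] i5  mul.MUL  -- RAW r0
[5] i6&i7  or.ALU+st.MEM  -- dual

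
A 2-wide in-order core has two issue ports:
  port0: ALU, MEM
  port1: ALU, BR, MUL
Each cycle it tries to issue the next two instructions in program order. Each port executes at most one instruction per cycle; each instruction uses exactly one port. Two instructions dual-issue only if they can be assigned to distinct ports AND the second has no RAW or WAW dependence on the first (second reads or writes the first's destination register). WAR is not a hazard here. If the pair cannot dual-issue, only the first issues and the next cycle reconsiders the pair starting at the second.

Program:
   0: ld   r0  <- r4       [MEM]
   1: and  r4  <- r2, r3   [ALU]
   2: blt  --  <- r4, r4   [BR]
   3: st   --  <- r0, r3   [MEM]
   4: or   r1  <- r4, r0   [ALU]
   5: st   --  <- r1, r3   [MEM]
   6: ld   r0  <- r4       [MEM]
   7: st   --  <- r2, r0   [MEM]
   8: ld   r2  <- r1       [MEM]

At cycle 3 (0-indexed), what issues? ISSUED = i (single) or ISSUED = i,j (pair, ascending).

  cy0 -> i0+i1 (ld.MEM+and.ALU) 2-wide
  cy1 -> i2+i3 (blt.BR+st.MEM) 2-wide
  cy2 -> i4 (or.ALU) RAW r1
  cy3 -> i5 (st.MEM) no-port MEM/MEM
  cy4 -> i6 (ld.MEM) no-port MEM/MEM
  cy5 -> i7 (st.MEM) no-port MEM/MEM
  cy6 -> i8 (ld.MEM) tail

ISSUED = 5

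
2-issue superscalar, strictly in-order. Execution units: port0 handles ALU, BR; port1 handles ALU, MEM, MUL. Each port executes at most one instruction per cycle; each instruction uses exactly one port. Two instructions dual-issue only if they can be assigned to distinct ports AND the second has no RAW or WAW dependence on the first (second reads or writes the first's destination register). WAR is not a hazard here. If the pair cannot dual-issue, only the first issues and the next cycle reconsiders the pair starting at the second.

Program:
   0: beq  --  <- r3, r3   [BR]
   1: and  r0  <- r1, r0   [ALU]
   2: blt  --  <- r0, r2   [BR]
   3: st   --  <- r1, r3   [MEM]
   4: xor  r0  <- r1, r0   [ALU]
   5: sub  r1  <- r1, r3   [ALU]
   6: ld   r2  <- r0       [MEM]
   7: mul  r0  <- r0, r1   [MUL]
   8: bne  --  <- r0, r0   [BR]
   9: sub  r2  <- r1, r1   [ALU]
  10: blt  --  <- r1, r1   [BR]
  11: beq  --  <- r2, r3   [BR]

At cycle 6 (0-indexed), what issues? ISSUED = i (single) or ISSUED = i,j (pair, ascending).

ISSUED = 10

  cy0 -> i0/i1 (beq.BR/and.ALU) dual
  cy1 -> i2/i3 (blt.BR/st.MEM) dual
  cy2 -> i4/i5 (xor.ALU/sub.ALU) dual
  cy3 -> i6 (ld.MEM) no-port MEM/MUL
  cy4 -> i7 (mul.MUL) RAW r0
  cy5 -> i8/i9 (bne.BR/sub.ALU) dual
  cy6 -> i10 (blt.BR) no-port BR/BR
  cy7 -> i11 (beq.BR) tail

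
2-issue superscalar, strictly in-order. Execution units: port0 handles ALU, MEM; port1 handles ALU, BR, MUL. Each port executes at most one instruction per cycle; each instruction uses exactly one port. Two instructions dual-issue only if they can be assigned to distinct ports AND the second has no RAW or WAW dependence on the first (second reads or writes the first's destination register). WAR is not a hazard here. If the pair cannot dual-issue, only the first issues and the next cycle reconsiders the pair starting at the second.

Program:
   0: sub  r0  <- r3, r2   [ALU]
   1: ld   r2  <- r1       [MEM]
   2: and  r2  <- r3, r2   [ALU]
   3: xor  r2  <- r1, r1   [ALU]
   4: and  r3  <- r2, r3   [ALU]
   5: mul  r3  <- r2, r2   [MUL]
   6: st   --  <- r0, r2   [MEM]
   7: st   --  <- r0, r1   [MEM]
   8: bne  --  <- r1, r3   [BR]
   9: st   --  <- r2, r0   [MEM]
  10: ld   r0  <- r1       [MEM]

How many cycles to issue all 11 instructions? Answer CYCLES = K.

t=0 i0+i1:sub.ALU/ld.MEM ; pair
t=1 i2:and.ALU ; WAW r2
t=2 i3:xor.ALU ; RAW r2
t=3 i4:and.ALU ; WAW r3
t=4 i5+i6:mul.MUL/st.MEM ; pair
t=5 i7+i8:st.MEM/bne.BR ; pair
t=6 i9:st.MEM ; no-port MEM/MEM
t=7 i10:ld.MEM ; tail

CYCLES = 8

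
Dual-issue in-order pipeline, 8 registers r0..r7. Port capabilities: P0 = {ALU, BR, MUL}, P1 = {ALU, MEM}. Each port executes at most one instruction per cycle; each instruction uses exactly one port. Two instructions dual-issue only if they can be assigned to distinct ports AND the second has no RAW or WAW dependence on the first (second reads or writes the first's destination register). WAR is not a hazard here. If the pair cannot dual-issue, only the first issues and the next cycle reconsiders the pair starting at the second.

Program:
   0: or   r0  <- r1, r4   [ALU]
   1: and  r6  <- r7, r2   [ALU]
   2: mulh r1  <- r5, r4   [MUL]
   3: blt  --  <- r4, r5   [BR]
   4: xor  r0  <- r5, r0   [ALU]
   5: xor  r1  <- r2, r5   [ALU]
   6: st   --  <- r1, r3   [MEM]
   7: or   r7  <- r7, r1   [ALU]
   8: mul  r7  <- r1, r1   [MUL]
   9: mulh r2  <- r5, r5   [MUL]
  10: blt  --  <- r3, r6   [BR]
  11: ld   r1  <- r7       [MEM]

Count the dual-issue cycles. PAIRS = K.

PAIRS = 4

t=0 i0+i1:or and ; dual
t=1 i2:mulh ; no-port MUL/BR
t=2 i3+i4:blt xor ; dual
t=3 i5:xor ; RAW r1
t=4 i6+i7:st or ; dual
t=5 i8:mul ; no-port MUL/MUL
t=6 i9:mulh ; no-port MUL/BR
t=7 i10+i11:blt ld ; dual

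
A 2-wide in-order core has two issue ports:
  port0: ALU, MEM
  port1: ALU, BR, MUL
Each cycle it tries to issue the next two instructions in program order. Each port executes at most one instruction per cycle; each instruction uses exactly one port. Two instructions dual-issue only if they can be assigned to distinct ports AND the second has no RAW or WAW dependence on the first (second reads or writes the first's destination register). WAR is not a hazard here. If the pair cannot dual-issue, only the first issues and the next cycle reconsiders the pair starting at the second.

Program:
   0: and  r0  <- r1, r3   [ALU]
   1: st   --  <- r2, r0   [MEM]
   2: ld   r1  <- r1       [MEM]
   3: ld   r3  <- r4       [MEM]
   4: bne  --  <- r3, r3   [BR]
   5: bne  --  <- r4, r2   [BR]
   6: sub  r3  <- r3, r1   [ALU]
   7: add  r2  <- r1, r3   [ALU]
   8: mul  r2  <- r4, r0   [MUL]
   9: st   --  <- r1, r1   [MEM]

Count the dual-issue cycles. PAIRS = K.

PAIRS = 2

  cy0 -> i0 (and) RAW r0
  cy1 -> i1 (st) no-port MEM/MEM
  cy2 -> i2 (ld) no-port MEM/MEM
  cy3 -> i3 (ld) RAW r3
  cy4 -> i4 (bne) no-port BR/BR
  cy5 -> i5,i6 (bne/sub) dual
  cy6 -> i7 (add) WAW r2
  cy7 -> i8,i9 (mul/st) dual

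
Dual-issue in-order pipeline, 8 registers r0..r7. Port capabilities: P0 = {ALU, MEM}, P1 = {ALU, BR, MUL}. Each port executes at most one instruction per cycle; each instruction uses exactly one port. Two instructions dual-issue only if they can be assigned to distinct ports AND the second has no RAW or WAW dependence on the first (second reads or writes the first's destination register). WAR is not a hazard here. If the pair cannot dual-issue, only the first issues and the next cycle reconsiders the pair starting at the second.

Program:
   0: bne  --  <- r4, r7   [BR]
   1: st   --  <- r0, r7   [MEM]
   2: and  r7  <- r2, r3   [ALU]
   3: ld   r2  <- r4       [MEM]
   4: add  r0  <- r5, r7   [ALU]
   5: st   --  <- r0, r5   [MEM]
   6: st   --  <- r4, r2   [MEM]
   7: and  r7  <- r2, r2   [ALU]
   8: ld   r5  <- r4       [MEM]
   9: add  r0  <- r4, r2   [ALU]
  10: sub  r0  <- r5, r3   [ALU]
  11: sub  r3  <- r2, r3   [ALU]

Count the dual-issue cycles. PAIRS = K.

PAIRS = 5

#0 head=0: bne.BR/st.MEM i0+i1 dual
#1 head=2: and.ALU/ld.MEM i2+i3 dual
#2 head=4: add.ALU i4 RAW r0
#3 head=5: st.MEM i5 no-port MEM/MEM
#4 head=6: st.MEM/and.ALU i6+i7 dual
#5 head=8: ld.MEM/add.ALU i8+i9 dual
#6 head=10: sub.ALU/sub.ALU i10+i11 dual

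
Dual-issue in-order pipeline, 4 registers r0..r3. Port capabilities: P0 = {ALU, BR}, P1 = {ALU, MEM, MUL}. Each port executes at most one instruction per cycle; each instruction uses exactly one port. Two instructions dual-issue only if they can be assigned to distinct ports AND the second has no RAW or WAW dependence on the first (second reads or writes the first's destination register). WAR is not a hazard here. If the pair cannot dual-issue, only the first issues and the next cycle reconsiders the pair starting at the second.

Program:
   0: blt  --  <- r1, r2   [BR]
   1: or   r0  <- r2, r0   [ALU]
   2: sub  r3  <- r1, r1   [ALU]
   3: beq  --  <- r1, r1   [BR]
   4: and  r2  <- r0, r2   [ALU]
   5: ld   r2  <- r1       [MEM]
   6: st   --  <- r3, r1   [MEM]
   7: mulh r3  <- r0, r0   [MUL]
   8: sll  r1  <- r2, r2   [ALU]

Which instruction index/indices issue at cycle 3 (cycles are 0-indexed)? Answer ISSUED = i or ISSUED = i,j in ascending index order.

  cy0 -> i0+i1 (blt+or) pair
  cy1 -> i2+i3 (sub+beq) pair
  cy2 -> i4 (and) WAW r2
  cy3 -> i5 (ld) no-port MEM/MEM
  cy4 -> i6 (st) no-port MEM/MUL
  cy5 -> i7+i8 (mulh+sll) pair

ISSUED = 5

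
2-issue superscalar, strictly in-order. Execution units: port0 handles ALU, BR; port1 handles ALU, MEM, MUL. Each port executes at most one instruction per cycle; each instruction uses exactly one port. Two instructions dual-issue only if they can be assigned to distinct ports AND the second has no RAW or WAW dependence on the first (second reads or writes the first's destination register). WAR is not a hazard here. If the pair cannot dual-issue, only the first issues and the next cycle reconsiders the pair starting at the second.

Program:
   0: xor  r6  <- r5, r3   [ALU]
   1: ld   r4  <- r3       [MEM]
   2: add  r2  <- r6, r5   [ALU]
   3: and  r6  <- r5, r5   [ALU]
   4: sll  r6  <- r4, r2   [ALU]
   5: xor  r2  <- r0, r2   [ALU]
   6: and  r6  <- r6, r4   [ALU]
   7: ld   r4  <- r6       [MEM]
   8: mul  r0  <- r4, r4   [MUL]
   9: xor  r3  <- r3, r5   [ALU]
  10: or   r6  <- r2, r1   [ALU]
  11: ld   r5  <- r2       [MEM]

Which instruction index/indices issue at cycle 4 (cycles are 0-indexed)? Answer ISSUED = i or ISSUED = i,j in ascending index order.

ISSUED = 7

c0: i0+i1 xor ld  pair
c1: i2+i3 add and  pair
c2: i4+i5 sll xor  pair
c3: i6 and  RAW r6
c4: i7 ld  no-port MEM/MUL
c5: i8+i9 mul xor  pair
c6: i10+i11 or ld  pair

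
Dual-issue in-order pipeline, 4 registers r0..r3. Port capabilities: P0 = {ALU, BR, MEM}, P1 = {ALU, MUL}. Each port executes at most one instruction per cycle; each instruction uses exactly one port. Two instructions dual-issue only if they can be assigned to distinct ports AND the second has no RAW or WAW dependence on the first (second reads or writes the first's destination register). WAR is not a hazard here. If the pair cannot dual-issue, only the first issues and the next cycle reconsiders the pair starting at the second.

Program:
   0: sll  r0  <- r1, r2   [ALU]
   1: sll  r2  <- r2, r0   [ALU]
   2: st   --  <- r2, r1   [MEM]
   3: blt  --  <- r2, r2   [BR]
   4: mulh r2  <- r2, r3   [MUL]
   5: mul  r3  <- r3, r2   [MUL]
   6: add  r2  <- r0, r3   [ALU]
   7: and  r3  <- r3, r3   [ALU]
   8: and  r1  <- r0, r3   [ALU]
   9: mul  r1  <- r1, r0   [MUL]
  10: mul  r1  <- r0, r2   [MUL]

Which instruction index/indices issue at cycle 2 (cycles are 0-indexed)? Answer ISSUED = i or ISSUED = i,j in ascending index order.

ISSUED = 2

[0] i0  sll.ALU  -- RAW r0
[1] i1  sll.ALU  -- RAW r2
[2] i2  st.MEM  -- no-port MEM/BR
[3] i3/i4  blt.BR/mulh.MUL  -- dual
[4] i5  mul.MUL  -- RAW r3
[5] i6/i7  add.ALU/and.ALU  -- dual
[6] i8  and.ALU  -- RAW+WAW r1
[7] i9  mul.MUL  -- no-port MUL/MUL
[8] i10  mul.MUL  -- tail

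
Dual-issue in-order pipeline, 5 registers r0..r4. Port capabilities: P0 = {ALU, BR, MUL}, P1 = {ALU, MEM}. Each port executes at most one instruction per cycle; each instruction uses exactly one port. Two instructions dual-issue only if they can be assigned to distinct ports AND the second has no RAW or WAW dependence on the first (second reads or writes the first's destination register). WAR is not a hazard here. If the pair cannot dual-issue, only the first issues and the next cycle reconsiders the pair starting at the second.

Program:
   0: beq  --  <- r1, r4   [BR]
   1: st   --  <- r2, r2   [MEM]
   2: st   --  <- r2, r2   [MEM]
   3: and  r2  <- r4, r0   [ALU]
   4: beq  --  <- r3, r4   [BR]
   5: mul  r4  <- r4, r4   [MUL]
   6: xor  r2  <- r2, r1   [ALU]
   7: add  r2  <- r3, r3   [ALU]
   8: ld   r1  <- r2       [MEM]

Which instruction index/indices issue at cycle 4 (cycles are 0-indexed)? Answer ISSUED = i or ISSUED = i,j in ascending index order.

ISSUED = 7

#0 head=0: beq;st i0/i1 dual
#1 head=2: st;and i2/i3 dual
#2 head=4: beq i4 no-port BR/MUL
#3 head=5: mul;xor i5/i6 dual
#4 head=7: add i7 RAW r2
#5 head=8: ld i8 tail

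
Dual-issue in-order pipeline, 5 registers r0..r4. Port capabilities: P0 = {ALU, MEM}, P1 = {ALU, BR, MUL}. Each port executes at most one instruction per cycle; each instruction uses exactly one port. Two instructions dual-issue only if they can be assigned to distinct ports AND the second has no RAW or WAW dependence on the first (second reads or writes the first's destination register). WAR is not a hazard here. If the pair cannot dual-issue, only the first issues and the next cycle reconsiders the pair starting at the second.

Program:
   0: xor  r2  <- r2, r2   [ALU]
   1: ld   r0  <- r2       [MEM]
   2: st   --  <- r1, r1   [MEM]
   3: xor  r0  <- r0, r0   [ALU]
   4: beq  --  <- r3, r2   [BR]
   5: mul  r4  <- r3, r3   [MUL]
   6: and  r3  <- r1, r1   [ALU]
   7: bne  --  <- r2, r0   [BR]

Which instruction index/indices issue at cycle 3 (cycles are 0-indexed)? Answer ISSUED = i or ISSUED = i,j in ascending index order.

[0] i0  xor.ALU  -- RAW r2
[1] i1  ld.MEM  -- no-port MEM/MEM
[2] i2+i3  st.MEM/xor.ALU  -- dual
[3] i4  beq.BR  -- no-port BR/MUL
[4] i5+i6  mul.MUL/and.ALU  -- dual
[5] i7  bne.BR  -- tail

ISSUED = 4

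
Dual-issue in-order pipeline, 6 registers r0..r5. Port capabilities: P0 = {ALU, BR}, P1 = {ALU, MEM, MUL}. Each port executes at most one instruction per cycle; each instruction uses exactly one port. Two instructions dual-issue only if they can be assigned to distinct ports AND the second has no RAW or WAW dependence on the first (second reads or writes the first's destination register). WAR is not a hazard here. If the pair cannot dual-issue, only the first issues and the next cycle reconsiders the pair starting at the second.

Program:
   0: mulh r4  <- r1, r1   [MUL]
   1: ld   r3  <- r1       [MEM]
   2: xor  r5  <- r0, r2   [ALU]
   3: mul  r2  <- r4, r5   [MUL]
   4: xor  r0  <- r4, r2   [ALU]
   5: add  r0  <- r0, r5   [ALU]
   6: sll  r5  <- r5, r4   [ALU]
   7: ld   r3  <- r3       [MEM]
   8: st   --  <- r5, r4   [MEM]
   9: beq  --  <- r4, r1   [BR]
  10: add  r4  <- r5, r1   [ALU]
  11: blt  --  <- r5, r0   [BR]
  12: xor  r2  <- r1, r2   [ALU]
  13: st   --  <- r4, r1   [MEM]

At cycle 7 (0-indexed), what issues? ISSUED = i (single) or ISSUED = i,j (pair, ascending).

ISSUED = 10,11

t=0 i0:mulh ; no-port MUL/MEM
t=1 i1/i2:ld/xor ; dual
t=2 i3:mul ; RAW r2
t=3 i4:xor ; RAW+WAW r0
t=4 i5/i6:add/sll ; dual
t=5 i7:ld ; no-port MEM/MEM
t=6 i8/i9:st/beq ; dual
t=7 i10/i11:add/blt ; dual
t=8 i12/i13:xor/st ; dual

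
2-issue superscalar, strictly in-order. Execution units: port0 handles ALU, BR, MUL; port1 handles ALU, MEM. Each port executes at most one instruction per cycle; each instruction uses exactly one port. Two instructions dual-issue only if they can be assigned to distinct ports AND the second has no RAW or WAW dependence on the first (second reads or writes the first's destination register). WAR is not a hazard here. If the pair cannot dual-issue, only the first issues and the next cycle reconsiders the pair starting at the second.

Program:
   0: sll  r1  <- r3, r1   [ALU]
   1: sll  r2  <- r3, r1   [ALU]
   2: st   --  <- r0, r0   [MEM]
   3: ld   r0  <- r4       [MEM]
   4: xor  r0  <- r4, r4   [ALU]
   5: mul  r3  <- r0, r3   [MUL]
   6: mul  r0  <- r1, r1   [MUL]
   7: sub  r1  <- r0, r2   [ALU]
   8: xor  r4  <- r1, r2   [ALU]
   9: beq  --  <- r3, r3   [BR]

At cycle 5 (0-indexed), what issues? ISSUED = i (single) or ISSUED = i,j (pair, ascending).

ISSUED = 6

t=0 i0:sll.ALU ; RAW r1
t=1 i1/i2:sll.ALU/st.MEM ; dual
t=2 i3:ld.MEM ; WAW r0
t=3 i4:xor.ALU ; RAW r0
t=4 i5:mul.MUL ; no-port MUL/MUL
t=5 i6:mul.MUL ; RAW r0
t=6 i7:sub.ALU ; RAW r1
t=7 i8/i9:xor.ALU/beq.BR ; dual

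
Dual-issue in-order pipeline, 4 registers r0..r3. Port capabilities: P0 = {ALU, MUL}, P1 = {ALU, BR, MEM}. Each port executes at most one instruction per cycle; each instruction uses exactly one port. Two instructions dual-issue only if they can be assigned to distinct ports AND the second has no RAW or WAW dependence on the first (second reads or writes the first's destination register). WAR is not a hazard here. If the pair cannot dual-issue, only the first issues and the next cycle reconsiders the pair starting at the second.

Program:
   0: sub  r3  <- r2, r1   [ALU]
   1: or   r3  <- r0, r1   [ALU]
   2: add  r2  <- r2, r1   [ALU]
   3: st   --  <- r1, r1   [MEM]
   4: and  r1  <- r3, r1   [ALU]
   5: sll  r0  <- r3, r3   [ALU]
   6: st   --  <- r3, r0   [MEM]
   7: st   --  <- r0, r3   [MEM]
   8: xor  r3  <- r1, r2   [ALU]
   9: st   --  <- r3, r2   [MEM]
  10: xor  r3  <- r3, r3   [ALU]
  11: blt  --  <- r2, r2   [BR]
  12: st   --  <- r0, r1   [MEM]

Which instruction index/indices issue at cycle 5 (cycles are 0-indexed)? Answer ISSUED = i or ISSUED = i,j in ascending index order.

t=0 i0:sub ; WAW r3
t=1 i1/i2:or;add ; pair
t=2 i3/i4:st;and ; pair
t=3 i5:sll ; RAW r0
t=4 i6:st ; no-port MEM/MEM
t=5 i7/i8:st;xor ; pair
t=6 i9/i10:st;xor ; pair
t=7 i11:blt ; no-port BR/MEM
t=8 i12:st ; tail

ISSUED = 7,8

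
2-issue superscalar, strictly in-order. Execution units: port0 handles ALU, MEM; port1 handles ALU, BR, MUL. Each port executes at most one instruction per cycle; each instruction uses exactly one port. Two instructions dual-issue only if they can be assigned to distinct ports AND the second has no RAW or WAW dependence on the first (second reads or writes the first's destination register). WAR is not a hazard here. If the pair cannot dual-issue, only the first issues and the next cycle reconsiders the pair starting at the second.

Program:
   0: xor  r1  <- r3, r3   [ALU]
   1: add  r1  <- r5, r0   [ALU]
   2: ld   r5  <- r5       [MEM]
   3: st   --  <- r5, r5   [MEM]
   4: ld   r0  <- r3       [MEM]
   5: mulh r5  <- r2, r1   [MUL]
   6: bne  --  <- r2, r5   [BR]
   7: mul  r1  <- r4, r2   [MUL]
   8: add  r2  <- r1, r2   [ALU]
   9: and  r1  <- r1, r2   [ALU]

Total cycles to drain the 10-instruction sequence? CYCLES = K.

c0: i0 xor  WAW r1
c1: i1&i2 add+ld  pair
c2: i3 st  no-port MEM/MEM
c3: i4&i5 ld+mulh  pair
c4: i6 bne  no-port BR/MUL
c5: i7 mul  RAW r1
c6: i8 add  RAW r2
c7: i9 and  tail

CYCLES = 8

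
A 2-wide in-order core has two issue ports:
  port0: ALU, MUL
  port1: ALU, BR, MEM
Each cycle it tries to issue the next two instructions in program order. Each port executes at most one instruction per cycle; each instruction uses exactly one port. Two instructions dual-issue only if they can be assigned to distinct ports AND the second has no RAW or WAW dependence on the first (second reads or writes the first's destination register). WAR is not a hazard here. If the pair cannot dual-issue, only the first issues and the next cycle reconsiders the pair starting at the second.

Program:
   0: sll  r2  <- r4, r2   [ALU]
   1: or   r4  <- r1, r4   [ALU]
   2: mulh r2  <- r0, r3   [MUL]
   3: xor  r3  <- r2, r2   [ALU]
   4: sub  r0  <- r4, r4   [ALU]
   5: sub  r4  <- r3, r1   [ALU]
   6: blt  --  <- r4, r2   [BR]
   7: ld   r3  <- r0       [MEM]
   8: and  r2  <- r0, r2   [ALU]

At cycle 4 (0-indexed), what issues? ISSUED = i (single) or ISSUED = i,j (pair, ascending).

  cy0 -> i0&i1 (sll.ALU/or.ALU) dual
  cy1 -> i2 (mulh.MUL) RAW r2
  cy2 -> i3&i4 (xor.ALU/sub.ALU) dual
  cy3 -> i5 (sub.ALU) RAW r4
  cy4 -> i6 (blt.BR) no-port BR/MEM
  cy5 -> i7&i8 (ld.MEM/and.ALU) dual

ISSUED = 6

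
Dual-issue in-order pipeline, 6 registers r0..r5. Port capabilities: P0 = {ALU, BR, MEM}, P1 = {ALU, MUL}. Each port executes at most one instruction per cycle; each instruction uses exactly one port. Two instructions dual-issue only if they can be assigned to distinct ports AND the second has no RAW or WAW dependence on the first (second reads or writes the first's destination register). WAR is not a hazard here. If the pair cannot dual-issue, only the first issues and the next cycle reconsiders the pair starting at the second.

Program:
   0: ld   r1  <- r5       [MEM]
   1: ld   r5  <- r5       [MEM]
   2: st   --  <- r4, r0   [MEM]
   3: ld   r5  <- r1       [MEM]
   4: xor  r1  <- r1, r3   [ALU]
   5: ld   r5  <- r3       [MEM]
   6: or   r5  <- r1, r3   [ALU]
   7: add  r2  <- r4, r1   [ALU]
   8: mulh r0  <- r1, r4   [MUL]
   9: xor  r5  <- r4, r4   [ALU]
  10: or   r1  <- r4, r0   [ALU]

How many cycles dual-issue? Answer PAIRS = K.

PAIRS = 3

#0 head=0: ld.MEM i0 no-port MEM/MEM
#1 head=1: ld.MEM i1 no-port MEM/MEM
#2 head=2: st.MEM i2 no-port MEM/MEM
#3 head=3: ld.MEM xor.ALU i3,i4 dual
#4 head=5: ld.MEM i5 WAW r5
#5 head=6: or.ALU add.ALU i6,i7 dual
#6 head=8: mulh.MUL xor.ALU i8,i9 dual
#7 head=10: or.ALU i10 tail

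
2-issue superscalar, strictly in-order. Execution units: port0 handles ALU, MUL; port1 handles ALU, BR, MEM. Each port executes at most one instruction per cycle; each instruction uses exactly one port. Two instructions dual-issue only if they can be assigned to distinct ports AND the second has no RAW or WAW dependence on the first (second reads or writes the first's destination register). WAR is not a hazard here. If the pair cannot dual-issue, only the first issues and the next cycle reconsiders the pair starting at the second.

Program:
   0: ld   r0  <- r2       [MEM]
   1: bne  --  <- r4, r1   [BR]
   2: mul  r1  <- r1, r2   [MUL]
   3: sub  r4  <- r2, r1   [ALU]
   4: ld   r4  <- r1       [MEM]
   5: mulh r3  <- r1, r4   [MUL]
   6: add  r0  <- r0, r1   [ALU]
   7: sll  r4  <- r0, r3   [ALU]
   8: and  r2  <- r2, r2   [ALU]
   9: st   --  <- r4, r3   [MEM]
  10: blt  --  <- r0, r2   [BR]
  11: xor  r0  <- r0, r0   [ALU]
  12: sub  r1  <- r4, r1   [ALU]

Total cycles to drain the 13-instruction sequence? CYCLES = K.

c0: i0 ld  no-port MEM/BR
c1: i1+i2 bne/mul  dual
c2: i3 sub  WAW r4
c3: i4 ld  RAW r4
c4: i5+i6 mulh/add  dual
c5: i7+i8 sll/and  dual
c6: i9 st  no-port MEM/BR
c7: i10+i11 blt/xor  dual
c8: i12 sub  tail

CYCLES = 9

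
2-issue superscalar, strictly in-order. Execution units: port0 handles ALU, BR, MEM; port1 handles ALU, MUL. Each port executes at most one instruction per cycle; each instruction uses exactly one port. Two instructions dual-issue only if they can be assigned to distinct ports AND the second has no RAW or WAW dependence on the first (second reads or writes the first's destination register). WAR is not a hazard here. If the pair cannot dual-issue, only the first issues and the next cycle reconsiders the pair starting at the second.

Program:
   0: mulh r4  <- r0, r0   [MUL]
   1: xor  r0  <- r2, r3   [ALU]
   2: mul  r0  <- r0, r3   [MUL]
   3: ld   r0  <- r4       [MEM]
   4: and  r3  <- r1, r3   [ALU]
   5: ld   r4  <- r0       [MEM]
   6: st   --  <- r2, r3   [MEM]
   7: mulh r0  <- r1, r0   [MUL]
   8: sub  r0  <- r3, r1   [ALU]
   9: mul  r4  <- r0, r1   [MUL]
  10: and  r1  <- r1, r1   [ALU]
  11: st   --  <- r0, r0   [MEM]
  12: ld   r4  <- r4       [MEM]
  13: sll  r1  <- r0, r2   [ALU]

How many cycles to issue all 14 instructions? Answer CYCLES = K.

CYCLES = 9

  cy0 -> i0,i1 (mulh.MUL;xor.ALU) pair
  cy1 -> i2 (mul.MUL) WAW r0
  cy2 -> i3,i4 (ld.MEM;and.ALU) pair
  cy3 -> i5 (ld.MEM) no-port MEM/MEM
  cy4 -> i6,i7 (st.MEM;mulh.MUL) pair
  cy5 -> i8 (sub.ALU) RAW r0
  cy6 -> i9,i10 (mul.MUL;and.ALU) pair
  cy7 -> i11 (st.MEM) no-port MEM/MEM
  cy8 -> i12,i13 (ld.MEM;sll.ALU) pair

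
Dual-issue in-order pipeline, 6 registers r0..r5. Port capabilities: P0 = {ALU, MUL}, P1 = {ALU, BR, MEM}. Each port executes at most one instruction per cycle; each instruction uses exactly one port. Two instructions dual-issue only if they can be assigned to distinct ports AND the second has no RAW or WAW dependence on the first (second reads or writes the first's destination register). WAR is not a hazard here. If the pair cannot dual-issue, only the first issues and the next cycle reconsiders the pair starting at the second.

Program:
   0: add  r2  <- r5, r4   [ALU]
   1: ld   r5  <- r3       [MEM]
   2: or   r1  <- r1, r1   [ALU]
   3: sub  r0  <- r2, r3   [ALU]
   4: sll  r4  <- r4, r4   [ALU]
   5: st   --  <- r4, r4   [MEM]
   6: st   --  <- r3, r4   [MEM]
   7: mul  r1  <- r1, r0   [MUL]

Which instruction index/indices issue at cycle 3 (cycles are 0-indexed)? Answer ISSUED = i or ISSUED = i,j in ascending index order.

t=0 i0&i1:add ld ; pair
t=1 i2&i3:or sub ; pair
t=2 i4:sll ; RAW r4
t=3 i5:st ; no-port MEM/MEM
t=4 i6&i7:st mul ; pair

ISSUED = 5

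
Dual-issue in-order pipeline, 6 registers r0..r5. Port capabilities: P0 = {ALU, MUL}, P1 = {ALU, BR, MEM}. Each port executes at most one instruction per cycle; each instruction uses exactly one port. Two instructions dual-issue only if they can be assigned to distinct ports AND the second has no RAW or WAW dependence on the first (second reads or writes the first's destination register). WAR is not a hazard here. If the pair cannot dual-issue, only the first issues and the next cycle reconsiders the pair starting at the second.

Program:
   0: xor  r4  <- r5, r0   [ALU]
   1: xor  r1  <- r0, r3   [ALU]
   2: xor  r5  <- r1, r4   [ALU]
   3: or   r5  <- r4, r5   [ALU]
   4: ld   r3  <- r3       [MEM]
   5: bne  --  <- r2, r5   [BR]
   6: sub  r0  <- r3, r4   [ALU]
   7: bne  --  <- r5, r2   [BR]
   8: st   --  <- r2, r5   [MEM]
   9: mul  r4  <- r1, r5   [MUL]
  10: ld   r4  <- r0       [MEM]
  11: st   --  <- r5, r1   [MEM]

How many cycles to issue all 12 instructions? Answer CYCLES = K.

CYCLES = 8

c0: i0/i1 xor+xor  dual
c1: i2 xor  RAW+WAW r5
c2: i3/i4 or+ld  dual
c3: i5/i6 bne+sub  dual
c4: i7 bne  no-port BR/MEM
c5: i8/i9 st+mul  dual
c6: i10 ld  no-port MEM/MEM
c7: i11 st  tail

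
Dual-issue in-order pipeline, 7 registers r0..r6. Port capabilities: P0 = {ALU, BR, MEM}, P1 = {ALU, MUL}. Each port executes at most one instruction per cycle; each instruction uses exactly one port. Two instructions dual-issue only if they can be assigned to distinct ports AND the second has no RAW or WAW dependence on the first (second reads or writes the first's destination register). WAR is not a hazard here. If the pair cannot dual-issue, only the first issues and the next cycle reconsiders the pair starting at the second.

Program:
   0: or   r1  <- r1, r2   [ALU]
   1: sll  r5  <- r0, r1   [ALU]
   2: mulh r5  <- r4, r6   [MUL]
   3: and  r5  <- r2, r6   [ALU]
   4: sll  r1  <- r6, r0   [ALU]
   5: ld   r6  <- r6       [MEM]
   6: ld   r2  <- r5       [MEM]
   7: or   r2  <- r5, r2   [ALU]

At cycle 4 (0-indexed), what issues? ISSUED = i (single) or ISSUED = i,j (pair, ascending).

  cy0 -> i0 (or.ALU) RAW r1
  cy1 -> i1 (sll.ALU) WAW r5
  cy2 -> i2 (mulh.MUL) WAW r5
  cy3 -> i3&i4 (and.ALU+sll.ALU) 2-wide
  cy4 -> i5 (ld.MEM) no-port MEM/MEM
  cy5 -> i6 (ld.MEM) RAW+WAW r2
  cy6 -> i7 (or.ALU) tail

ISSUED = 5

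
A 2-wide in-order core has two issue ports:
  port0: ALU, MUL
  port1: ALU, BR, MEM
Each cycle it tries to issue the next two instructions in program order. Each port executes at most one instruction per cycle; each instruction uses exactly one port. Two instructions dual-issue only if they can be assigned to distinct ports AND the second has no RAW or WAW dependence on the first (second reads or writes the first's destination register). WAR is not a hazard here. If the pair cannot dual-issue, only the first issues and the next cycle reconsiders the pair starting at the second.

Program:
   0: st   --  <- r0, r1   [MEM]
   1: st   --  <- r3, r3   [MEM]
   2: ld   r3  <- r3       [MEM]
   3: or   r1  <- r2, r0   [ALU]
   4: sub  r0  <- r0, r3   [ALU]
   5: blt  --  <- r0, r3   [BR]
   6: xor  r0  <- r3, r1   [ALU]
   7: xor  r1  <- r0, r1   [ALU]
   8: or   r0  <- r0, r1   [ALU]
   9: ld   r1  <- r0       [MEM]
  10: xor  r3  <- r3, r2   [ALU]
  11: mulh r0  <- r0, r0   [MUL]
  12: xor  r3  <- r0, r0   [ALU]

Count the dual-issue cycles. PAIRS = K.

PAIRS = 3

t=0 i0:st.MEM ; no-port MEM/MEM
t=1 i1:st.MEM ; no-port MEM/MEM
t=2 i2,i3:ld.MEM;or.ALU ; 2-wide
t=3 i4:sub.ALU ; RAW r0
t=4 i5,i6:blt.BR;xor.ALU ; 2-wide
t=5 i7:xor.ALU ; RAW r1
t=6 i8:or.ALU ; RAW r0
t=7 i9,i10:ld.MEM;xor.ALU ; 2-wide
t=8 i11:mulh.MUL ; RAW r0
t=9 i12:xor.ALU ; tail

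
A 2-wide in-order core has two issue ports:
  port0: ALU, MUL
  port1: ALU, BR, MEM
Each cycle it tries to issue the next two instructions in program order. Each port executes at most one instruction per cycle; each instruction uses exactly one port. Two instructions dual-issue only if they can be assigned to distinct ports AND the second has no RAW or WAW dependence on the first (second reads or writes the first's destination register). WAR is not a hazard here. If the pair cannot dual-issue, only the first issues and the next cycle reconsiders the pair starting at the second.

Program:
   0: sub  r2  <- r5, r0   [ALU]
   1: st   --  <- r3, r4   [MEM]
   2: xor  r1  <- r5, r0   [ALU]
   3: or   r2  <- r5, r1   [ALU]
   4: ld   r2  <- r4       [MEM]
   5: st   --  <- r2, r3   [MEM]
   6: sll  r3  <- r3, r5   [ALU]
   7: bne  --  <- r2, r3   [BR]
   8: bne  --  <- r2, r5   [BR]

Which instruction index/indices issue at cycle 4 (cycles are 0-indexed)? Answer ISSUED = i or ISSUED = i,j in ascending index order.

c0: i0,i1 sub st  2-wide
c1: i2 xor  RAW r1
c2: i3 or  WAW r2
c3: i4 ld  no-port MEM/MEM
c4: i5,i6 st sll  2-wide
c5: i7 bne  no-port BR/BR
c6: i8 bne  tail

ISSUED = 5,6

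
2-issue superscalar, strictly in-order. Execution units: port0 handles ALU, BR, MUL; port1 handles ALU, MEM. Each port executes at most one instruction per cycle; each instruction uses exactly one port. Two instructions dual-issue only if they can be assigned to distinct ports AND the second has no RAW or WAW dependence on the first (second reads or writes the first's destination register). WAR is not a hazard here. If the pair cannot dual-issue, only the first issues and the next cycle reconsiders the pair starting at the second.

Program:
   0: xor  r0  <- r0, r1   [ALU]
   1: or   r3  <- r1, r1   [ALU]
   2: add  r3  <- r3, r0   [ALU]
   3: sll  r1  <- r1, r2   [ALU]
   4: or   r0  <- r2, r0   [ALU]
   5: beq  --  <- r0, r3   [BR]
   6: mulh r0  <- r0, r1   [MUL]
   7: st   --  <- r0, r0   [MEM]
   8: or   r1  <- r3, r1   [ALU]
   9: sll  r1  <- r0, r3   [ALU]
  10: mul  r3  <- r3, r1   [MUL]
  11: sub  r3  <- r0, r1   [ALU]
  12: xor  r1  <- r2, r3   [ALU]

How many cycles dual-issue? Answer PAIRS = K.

PAIRS = 3

t=0 i0&i1:xor.ALU/or.ALU ; dual
t=1 i2&i3:add.ALU/sll.ALU ; dual
t=2 i4:or.ALU ; RAW r0
t=3 i5:beq.BR ; no-port BR/MUL
t=4 i6:mulh.MUL ; RAW r0
t=5 i7&i8:st.MEM/or.ALU ; dual
t=6 i9:sll.ALU ; RAW r1
t=7 i10:mul.MUL ; WAW r3
t=8 i11:sub.ALU ; RAW r3
t=9 i12:xor.ALU ; tail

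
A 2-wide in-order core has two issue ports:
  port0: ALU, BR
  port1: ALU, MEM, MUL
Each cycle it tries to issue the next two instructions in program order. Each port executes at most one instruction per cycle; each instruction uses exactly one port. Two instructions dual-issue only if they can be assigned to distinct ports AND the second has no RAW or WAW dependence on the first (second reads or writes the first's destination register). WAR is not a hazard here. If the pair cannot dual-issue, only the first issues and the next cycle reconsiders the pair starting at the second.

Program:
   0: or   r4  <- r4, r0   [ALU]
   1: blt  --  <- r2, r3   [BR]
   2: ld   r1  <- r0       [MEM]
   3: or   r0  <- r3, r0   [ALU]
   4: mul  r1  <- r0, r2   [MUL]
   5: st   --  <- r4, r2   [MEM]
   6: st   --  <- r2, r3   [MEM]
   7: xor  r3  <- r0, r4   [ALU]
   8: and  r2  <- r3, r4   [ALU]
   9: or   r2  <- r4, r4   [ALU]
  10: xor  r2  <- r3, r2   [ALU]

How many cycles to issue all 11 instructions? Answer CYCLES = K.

t=0 i0&i1:or.ALU blt.BR ; pair
t=1 i2&i3:ld.MEM or.ALU ; pair
t=2 i4:mul.MUL ; no-port MUL/MEM
t=3 i5:st.MEM ; no-port MEM/MEM
t=4 i6&i7:st.MEM xor.ALU ; pair
t=5 i8:and.ALU ; WAW r2
t=6 i9:or.ALU ; RAW+WAW r2
t=7 i10:xor.ALU ; tail

CYCLES = 8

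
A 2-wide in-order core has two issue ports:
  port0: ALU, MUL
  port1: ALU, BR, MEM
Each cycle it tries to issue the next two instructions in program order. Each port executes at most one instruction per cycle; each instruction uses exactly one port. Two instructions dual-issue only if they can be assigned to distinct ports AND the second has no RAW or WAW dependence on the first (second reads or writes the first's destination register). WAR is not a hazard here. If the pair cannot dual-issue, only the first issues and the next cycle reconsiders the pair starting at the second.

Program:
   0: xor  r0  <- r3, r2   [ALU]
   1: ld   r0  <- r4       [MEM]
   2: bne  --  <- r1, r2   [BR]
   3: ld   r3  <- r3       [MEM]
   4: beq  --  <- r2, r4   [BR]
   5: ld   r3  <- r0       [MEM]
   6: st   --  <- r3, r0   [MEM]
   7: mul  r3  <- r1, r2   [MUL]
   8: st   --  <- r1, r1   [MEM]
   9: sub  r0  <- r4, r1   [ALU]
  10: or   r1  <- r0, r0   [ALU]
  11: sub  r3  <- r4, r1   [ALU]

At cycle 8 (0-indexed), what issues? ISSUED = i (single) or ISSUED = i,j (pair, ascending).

[0] i0  xor.ALU  -- WAW r0
[1] i1  ld.MEM  -- no-port MEM/BR
[2] i2  bne.BR  -- no-port BR/MEM
[3] i3  ld.MEM  -- no-port MEM/BR
[4] i4  beq.BR  -- no-port BR/MEM
[5] i5  ld.MEM  -- no-port MEM/MEM
[6] i6/i7  st.MEM/mul.MUL  -- pair
[7] i8/i9  st.MEM/sub.ALU  -- pair
[8] i10  or.ALU  -- RAW r1
[9] i11  sub.ALU  -- tail

ISSUED = 10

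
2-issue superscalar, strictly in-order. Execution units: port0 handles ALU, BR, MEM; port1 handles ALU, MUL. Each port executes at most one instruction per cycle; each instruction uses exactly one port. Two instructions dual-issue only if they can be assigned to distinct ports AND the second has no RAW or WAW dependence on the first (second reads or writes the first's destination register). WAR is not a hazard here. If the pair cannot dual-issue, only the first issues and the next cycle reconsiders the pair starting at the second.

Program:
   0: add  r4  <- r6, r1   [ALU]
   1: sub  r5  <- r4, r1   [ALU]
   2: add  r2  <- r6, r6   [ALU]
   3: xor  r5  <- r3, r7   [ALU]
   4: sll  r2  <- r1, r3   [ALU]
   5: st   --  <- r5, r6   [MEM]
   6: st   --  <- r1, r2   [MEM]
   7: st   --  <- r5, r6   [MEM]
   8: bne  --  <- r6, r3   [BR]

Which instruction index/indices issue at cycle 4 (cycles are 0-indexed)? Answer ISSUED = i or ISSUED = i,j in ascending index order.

t=0 i0:add ; RAW r4
t=1 i1,i2:sub+add ; dual
t=2 i3,i4:xor+sll ; dual
t=3 i5:st ; no-port MEM/MEM
t=4 i6:st ; no-port MEM/MEM
t=5 i7:st ; no-port MEM/BR
t=6 i8:bne ; tail

ISSUED = 6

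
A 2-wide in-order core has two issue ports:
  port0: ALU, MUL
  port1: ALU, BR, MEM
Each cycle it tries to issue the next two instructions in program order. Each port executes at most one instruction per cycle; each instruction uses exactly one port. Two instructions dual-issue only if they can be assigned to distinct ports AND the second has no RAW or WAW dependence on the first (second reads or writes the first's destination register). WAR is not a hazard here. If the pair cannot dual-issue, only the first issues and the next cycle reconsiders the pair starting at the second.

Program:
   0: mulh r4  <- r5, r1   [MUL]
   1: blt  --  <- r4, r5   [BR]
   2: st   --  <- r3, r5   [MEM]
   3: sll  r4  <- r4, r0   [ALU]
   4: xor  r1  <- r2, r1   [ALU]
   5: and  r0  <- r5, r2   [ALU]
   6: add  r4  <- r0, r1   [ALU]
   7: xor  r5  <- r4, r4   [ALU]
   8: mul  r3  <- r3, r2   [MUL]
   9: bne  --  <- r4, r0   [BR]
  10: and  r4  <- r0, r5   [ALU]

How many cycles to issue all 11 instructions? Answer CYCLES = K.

  cy0 -> i0 (mulh.MUL) RAW r4
  cy1 -> i1 (blt.BR) no-port BR/MEM
  cy2 -> i2&i3 (st.MEM/sll.ALU) pair
  cy3 -> i4&i5 (xor.ALU/and.ALU) pair
  cy4 -> i6 (add.ALU) RAW r4
  cy5 -> i7&i8 (xor.ALU/mul.MUL) pair
  cy6 -> i9&i10 (bne.BR/and.ALU) pair

CYCLES = 7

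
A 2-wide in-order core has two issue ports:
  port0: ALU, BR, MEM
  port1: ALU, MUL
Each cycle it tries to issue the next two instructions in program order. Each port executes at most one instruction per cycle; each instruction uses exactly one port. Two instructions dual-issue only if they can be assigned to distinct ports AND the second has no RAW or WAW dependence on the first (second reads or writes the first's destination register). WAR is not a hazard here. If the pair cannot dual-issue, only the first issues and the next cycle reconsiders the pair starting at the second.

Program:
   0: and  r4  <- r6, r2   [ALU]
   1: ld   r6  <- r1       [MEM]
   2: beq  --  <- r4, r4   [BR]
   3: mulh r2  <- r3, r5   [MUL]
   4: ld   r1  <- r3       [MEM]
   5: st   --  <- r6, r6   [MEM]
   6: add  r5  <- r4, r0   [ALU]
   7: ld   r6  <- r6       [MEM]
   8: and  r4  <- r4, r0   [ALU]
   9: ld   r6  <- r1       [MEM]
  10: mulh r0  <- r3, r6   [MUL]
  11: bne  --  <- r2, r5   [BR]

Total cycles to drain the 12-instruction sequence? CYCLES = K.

CYCLES = 7

0. and;ld @i0&i1  | pair
1. beq;mulh @i2&i3  | pair
2. ld @i4  | no-port MEM/MEM
3. st;add @i5&i6  | pair
4. ld;and @i7&i8  | pair
5. ld @i9  | RAW r6
6. mulh;bne @i10&i11  | pair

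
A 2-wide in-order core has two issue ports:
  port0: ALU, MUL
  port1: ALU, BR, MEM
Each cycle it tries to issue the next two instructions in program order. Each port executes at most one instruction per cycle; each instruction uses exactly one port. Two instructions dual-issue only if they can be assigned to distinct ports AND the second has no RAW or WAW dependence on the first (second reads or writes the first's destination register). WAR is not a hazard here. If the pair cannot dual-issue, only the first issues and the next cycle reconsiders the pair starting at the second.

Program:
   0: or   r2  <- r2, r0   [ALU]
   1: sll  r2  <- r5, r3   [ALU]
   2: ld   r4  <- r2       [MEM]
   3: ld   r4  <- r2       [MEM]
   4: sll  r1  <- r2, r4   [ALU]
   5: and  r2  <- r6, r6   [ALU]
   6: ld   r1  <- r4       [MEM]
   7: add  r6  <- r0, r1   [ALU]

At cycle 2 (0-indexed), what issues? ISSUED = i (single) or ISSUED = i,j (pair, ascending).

ISSUED = 2

  cy0 -> i0 (or) WAW r2
  cy1 -> i1 (sll) RAW r2
  cy2 -> i2 (ld) no-port MEM/MEM
  cy3 -> i3 (ld) RAW r4
  cy4 -> i4/i5 (sll;and) pair
  cy5 -> i6 (ld) RAW r1
  cy6 -> i7 (add) tail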